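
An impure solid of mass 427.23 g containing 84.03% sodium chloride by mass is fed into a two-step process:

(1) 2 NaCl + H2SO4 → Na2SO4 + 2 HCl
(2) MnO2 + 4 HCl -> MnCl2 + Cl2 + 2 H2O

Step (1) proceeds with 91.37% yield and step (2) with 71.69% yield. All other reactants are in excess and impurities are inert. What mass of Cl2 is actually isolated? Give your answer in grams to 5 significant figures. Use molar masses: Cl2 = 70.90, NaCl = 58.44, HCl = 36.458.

Pure NaCl = 427.23 × 0.8403 = 359.001 g.
n(NaCl) = 359.001 / 58.44 = 6.14308 mol.
Step 1 (NaCl:HCl = 2:2): theoretical n(HCl) = 6.14308 mol; at 91.37% yield, n(HCl) = 5.61293 mol.
Step 2 (HCl:Cl2 = 4:1): theoretical n(Cl2) = 1.40323 mol, so theoretical mass = 1.40323 × 70.90 = 99.4892 g.
At 71.69% yield, actual mass of Cl2 = 99.4892 × 0.7169 = 71.3238 g.

71.324 g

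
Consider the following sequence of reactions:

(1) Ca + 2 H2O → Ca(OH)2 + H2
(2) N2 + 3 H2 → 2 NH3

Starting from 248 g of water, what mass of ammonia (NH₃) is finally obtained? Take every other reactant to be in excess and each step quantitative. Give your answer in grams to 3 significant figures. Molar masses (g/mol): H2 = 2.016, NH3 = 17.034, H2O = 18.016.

78.2 g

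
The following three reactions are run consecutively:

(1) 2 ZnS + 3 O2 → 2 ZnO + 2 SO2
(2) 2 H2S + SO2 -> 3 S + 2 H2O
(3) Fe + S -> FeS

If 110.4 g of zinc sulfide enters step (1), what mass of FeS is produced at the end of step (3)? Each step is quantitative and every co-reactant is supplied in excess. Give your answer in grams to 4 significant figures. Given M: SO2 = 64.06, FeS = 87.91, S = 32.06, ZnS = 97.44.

298.8 g

n(ZnS) = 110.4 / 97.44 = 1.1330 mol.
Reaction (1): ZnS→SO2 ratio 2:2 ⇒ n(SO2) = 1.1330 mol.
Reaction (2): SO2→S ratio 1:3 ⇒ n(S) = 3.3990 mol.
Reaction (3): S→FeS ratio 1:1 ⇒ n(FeS) = 3.3990 mol.
Mass of FeS = 3.3990 × 87.91 = 298.81 g.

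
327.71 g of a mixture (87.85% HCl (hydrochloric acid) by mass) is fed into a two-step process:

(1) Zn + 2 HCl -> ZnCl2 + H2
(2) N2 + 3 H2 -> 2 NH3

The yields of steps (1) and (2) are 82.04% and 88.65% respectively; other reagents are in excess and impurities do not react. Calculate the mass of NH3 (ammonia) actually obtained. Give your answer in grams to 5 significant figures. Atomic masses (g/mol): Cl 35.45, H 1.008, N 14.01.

Pure HCl = 327.71 × 0.8785 = 287.893 g.
M(HCl) = 1.008 + 35.45 = 36.458 g/mol.
M(NH3) = 14.01 + 3(1.008) = 17.034 g/mol.
n(HCl) = 287.893 / 36.458 = 7.89657 mol.
Step 1 (HCl:H2 = 2:1): theoretical n(H2) = 3.94829 mol; at 82.04% yield, n(H2) = 3.23917 mol.
Step 2 (H2:NH3 = 3:2): theoretical n(NH3) = 2.15945 mol, so theoretical mass = 2.15945 × 17.034 = 36.7841 g.
At 88.65% yield, actual mass of NH3 = 36.7841 × 0.8865 = 32.6091 g.

32.609 g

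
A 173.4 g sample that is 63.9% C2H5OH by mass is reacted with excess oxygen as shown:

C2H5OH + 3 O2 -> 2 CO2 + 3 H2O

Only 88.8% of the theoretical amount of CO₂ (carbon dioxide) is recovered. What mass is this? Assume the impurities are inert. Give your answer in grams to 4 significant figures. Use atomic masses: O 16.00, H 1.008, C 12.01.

Pure C2H5OH available = 173.4 g × 0.639 = 110.80 g.
M(C2H5OH) = 2(12.01) + 6(1.008) + 16.00 = 46.068 g/mol.
M(CO2) = 12.01 + 2(16.00) = 44.01 g/mol.
n(C2H5OH) = 110.80 g / 46.068 g/mol = 2.4052 mol.
From the equation the C2H5OH:CO2 mole ratio is 1:2, so n(CO2) = 2.4052 × 2/1 = 4.8104 mol.
Mass of CO2 = 4.8104 mol × 44.01 g/mol = 211.71 g.
Actual mass collected = 211.71 g × 0.888 = 187.99 g.

188.0 g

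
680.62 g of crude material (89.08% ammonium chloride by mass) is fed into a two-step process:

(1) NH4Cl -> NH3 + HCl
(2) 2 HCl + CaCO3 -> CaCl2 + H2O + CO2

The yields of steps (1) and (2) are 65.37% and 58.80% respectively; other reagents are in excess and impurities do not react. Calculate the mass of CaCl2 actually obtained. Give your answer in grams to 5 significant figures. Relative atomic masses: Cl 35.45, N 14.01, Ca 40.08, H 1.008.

241.75 g

Pure NH4Cl = 680.62 × 0.8908 = 606.296 g.
M(NH4Cl) = 14.01 + 4(1.008) + 35.45 = 53.492 g/mol.
M(CaCl2) = 40.08 + 2(35.45) = 110.98 g/mol.
n(NH4Cl) = 606.296 / 53.492 = 11.3343 mol.
Step 1 (NH4Cl:HCl = 1:1): theoretical n(HCl) = 11.3343 mol; at 65.37% yield, n(HCl) = 7.40926 mol.
Step 2 (HCl:CaCl2 = 2:1): theoretical n(CaCl2) = 3.70463 mol, so theoretical mass = 3.70463 × 110.98 = 411.140 g.
At 58.80% yield, actual mass of CaCl2 = 411.140 × 0.5880 = 241.750 g.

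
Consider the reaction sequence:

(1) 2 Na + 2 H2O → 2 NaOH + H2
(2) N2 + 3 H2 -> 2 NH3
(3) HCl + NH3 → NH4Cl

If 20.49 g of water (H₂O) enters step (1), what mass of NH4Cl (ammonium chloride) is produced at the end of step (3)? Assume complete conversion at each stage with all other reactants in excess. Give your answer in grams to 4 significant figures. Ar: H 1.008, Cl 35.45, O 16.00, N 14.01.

20.28 g

M(H2O) = 2(1.008) + 16.00 = 18.016 g/mol.
M(NH4Cl) = 14.01 + 4(1.008) + 35.45 = 53.492 g/mol.
n(H2O) = 20.49 / 18.016 = 1.1373 mol.
Reaction (1): H2O→H2 ratio 2:1 ⇒ n(H2) = 0.56866 mol.
Reaction (2): H2→NH3 ratio 3:2 ⇒ n(NH3) = 0.37911 mol.
Reaction (3): NH3→NH4Cl ratio 1:1 ⇒ n(NH4Cl) = 0.37911 mol.
Mass of NH4Cl = 0.37911 × 53.492 = 20.279 g.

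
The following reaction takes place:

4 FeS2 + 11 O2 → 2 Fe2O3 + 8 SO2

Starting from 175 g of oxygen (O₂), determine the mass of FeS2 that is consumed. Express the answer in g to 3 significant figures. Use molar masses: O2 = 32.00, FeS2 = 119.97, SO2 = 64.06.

239 g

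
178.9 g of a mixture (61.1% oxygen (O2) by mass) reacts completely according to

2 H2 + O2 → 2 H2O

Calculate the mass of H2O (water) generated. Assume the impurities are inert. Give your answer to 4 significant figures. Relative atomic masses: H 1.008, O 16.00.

123.1 g

Mass of pure O2 = 178.9 g × 0.611 = 109.31 g.
M(O2) = 2(16.00) = 32.00 g/mol.
M(H2O) = 2(1.008) + 16.00 = 18.016 g/mol.
n(O2) = 109.31 g / 32.00 g/mol = 3.4159 mol.
From the equation the O2:H2O mole ratio is 1:2, so n(H2O) = 3.4159 × 2/1 = 6.8317 mol.
Mass of H2O = 6.8317 mol × 18.016 g/mol = 123.08 g.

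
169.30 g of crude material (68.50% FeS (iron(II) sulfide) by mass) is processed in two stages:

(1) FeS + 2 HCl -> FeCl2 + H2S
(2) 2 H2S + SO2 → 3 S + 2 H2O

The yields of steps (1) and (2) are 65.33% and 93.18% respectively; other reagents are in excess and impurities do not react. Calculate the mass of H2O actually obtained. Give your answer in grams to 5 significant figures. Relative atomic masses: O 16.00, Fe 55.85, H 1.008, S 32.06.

Pure FeS = 169.30 × 0.6850 = 115.971 g.
M(FeS) = 55.85 + 32.06 = 87.91 g/mol.
M(H2O) = 2(1.008) + 16.00 = 18.016 g/mol.
n(FeS) = 115.971 / 87.91 = 1.31920 mol.
Step 1 (FeS:H2S = 1:1): theoretical n(H2S) = 1.31920 mol; at 65.33% yield, n(H2S) = 0.861831 mol.
Step 2 (H2S:H2O = 2:2): theoretical n(H2O) = 0.861831 mol, so theoretical mass = 0.861831 × 18.016 = 15.5267 g.
At 93.18% yield, actual mass of H2O = 15.5267 × 0.9318 = 14.4678 g.

14.468 g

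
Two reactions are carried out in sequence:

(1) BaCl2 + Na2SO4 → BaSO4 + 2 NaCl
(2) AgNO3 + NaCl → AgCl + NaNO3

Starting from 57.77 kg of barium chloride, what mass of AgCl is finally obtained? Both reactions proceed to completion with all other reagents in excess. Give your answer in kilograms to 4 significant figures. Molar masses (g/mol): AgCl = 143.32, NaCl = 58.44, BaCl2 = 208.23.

79.52 kg

57.77 kg = 57770 g.
n(BaCl2) = 57770 / 208.23 = 277.43 mol.
Step 1 gives a 1:2 ratio of BaCl2 to NaCl, so n(NaCl) = 554.87 mol.
In step 2 the NaCl:AgCl ratio is 1:1, so n(AgCl) = 554.87 mol.
Mass of AgCl = 554.87 × 143.32 = 79524 g = 79.52 kg.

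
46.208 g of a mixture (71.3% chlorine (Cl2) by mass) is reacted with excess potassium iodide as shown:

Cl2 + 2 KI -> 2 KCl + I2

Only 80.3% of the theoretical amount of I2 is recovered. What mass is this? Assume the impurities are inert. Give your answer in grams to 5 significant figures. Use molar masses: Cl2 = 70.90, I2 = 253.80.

94.704 g

Pure Cl2 available = 46.208 g × 0.713 = 32.9463 g.
n(Cl2) = 32.9463 g / 70.90 g/mol = 0.464687 mol.
From the equation the Cl2:I2 mole ratio is 1:1, so n(I2) = 0.464687 × 1/1 = 0.464687 mol.
Mass of I2 = 0.464687 mol × 253.80 g/mol = 117.938 g.
Actual mass collected = 117.938 g × 0.803 = 94.7038 g.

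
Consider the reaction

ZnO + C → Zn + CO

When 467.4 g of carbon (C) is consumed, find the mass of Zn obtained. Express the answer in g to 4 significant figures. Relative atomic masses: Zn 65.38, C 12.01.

M(C) = 12.01 g/mol.
M(Zn) = 65.38 g/mol.
n(C) = 467.40 g / 12.01 g/mol = 38.918 mol.
From the equation the C:Zn mole ratio is 1:1, so n(Zn) = 38.918 × 1/1 = 38.918 mol.
Mass of Zn = 38.918 mol × 65.38 g/mol = 2544.4 g.

2544 g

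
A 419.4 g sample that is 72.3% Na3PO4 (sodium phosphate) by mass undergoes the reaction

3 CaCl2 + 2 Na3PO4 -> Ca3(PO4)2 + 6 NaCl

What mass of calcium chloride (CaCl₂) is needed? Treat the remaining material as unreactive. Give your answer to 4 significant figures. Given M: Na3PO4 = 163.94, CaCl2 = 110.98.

Mass of pure Na3PO4 = 419.4 g × 0.723 = 303.23 g.
n(Na3PO4) = 303.23 g / 163.94 g/mol = 1.8496 mol.
From the equation the Na3PO4:CaCl2 mole ratio is 2:3, so n(CaCl2) = 1.8496 × 3/2 = 2.7744 mol.
Mass of CaCl2 = 2.7744 mol × 110.98 g/mol = 307.91 g.

307.9 g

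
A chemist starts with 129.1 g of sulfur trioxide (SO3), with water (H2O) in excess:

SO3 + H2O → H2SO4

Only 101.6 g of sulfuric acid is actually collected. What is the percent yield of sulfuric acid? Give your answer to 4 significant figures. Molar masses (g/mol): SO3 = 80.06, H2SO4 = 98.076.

n(SO3) = 129.10 g / 80.06 g/mol = 1.6125 mol.
From the equation the SO3:H2SO4 mole ratio is 1:1, so n(H2SO4) = 1.6125 × 1/1 = 1.6125 mol.
Mass of H2SO4 = 1.6125 mol × 98.076 g/mol = 158.15 g.
This is the theoretical yield. Percent yield = 101.6 g / 158.15 g × 100% = 64.242%.

64.24 %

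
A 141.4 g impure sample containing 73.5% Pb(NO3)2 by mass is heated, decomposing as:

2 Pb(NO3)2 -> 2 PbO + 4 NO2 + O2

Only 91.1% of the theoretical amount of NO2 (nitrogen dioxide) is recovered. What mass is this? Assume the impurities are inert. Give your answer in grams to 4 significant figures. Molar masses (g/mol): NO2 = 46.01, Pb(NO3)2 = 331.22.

26.30 g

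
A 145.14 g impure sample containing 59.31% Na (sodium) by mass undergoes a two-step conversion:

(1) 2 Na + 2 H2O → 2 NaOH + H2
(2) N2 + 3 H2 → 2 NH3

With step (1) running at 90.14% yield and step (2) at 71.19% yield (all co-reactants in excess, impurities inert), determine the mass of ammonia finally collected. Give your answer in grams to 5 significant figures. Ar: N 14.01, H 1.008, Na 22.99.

Pure Na = 145.14 × 0.5931 = 86.0825 g.
M(Na) = 22.99 g/mol.
M(NH3) = 14.01 + 3(1.008) = 17.034 g/mol.
n(Na) = 86.0825 / 22.99 = 3.74435 mol.
Step 1 (Na:H2 = 2:1): theoretical n(H2) = 1.87217 mol; at 90.14% yield, n(H2) = 1.68758 mol.
Step 2 (H2:NH3 = 3:2): theoretical n(NH3) = 1.12505 mol, so theoretical mass = 1.12505 × 17.034 = 19.1641 g.
At 71.19% yield, actual mass of NH3 = 19.1641 × 0.7119 = 13.6429 g.

13.643 g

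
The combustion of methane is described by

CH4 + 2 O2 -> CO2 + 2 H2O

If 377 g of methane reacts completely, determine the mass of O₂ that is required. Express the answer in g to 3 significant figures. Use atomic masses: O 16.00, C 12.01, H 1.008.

1500 g

M(CH4) = 12.01 + 4(1.008) = 16.042 g/mol.
M(O2) = 2(16.00) = 32.00 g/mol.
n(CH4) = 377.0 g / 16.042 g/mol = 23.50 mol.
From the equation the CH4:O2 mole ratio is 1:2, so n(O2) = 23.50 × 2/1 = 47.00 mol.
Mass of O2 = 47.00 mol × 32.00 g/mol = 1504 g.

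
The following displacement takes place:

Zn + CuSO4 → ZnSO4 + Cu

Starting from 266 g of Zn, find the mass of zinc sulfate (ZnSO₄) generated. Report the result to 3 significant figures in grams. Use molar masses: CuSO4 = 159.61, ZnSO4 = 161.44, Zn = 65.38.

657 g

n(Zn) = 266.0 g / 65.38 g/mol = 4.069 mol.
From the equation the Zn:ZnSO4 mole ratio is 1:1, so n(ZnSO4) = 4.069 × 1/1 = 4.069 mol.
Mass of ZnSO4 = 4.069 mol × 161.44 g/mol = 656.8 g.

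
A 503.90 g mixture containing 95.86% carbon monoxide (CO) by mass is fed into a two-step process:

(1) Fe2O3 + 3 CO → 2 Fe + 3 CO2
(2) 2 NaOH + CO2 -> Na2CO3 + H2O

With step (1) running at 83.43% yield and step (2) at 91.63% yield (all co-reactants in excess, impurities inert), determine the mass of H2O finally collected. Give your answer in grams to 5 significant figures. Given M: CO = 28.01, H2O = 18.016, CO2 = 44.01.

237.51 g

Pure CO = 503.90 × 0.9586 = 483.039 g.
n(CO) = 483.039 / 28.01 = 17.2452 mol.
Step 1 (CO:CO2 = 3:3): theoretical n(CO2) = 17.2452 mol; at 83.43% yield, n(CO2) = 14.3877 mol.
Step 2 (CO2:H2O = 1:1): theoretical n(H2O) = 14.3877 mol, so theoretical mass = 14.3877 × 18.016 = 259.209 g.
At 91.63% yield, actual mass of H2O = 259.209 × 0.9163 = 237.513 g.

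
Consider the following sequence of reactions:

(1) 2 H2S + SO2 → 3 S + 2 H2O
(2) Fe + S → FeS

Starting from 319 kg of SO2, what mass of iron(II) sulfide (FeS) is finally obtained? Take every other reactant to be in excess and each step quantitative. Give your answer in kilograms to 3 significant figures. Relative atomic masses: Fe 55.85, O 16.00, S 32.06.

M(SO2) = 32.06 + 2(16.00) = 64.06 g/mol.
M(FeS) = 55.85 + 32.06 = 87.91 g/mol.
319 kg = 319000 g.
n(SO2) = 319000 / 64.06 = 4980 mol.
Step 1 gives a 1:3 ratio of SO2 to S, so n(S) = 14940 mol.
In step 2 the S:FeS ratio is 1:1, so n(FeS) = 14940 mol.
Mass of FeS = 14940 × 87.91 = 1.313 × 10^6 g = 1310 kg.

1310 kg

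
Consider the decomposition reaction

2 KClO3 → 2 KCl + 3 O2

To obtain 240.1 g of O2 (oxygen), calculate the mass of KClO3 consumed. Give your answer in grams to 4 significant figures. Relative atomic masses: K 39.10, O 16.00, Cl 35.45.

M(O2) = 2(16.00) = 32.00 g/mol.
M(KClO3) = 39.10 + 35.45 + 3(16.00) = 122.55 g/mol.
n(O2) = 240.10 g / 32.00 g/mol = 7.5031 mol.
From the equation the O2:KClO3 mole ratio is 3:2, so n(KClO3) = 7.5031 × 2/3 = 5.0021 mol.
Mass of KClO3 = 5.0021 mol × 122.55 g/mol = 613.01 g.

613.0 g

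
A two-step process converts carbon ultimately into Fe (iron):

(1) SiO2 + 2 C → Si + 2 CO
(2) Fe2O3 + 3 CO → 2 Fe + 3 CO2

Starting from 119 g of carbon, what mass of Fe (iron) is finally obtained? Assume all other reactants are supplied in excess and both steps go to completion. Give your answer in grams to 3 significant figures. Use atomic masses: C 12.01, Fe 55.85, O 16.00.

369 g

M(C) = 12.01 g/mol.
M(Fe) = 55.85 g/mol.
n(C) = 119.0 / 12.01 = 9.908 mol.
Step 1 gives a 2:2 ratio of C to CO, so n(CO) = 9.908 mol.
In step 2 the CO:Fe ratio is 3:2, so n(Fe) = 6.606 mol.
Mass of Fe = 6.606 × 55.85 = 368.9 g.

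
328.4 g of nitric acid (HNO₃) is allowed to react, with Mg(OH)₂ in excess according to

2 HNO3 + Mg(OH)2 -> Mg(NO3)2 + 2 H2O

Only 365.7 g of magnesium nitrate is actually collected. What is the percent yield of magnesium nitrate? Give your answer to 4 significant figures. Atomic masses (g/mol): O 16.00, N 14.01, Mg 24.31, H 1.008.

94.62 %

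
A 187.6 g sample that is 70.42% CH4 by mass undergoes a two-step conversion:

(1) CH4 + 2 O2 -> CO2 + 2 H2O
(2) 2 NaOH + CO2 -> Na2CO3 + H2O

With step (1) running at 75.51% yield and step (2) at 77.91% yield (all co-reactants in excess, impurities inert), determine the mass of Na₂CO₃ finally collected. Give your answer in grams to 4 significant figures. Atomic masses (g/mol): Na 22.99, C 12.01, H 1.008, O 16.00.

Pure CH4 = 187.6 × 0.7042 = 132.11 g.
M(CH4) = 12.01 + 4(1.008) = 16.042 g/mol.
M(Na2CO3) = 2(22.99) + 12.01 + 3(16.00) = 105.99 g/mol.
n(CH4) = 132.11 / 16.042 = 8.2351 mol.
Step 1 (CH4:CO2 = 1:1): theoretical n(CO2) = 8.2351 mol; at 75.51% yield, n(CO2) = 6.2183 mol.
Step 2 (CO2:Na2CO3 = 1:1): theoretical n(Na2CO3) = 6.2183 mol, so theoretical mass = 6.2183 × 105.99 = 659.08 g.
At 77.91% yield, actual mass of Na2CO3 = 659.08 × 0.7791 = 513.49 g.

513.5 g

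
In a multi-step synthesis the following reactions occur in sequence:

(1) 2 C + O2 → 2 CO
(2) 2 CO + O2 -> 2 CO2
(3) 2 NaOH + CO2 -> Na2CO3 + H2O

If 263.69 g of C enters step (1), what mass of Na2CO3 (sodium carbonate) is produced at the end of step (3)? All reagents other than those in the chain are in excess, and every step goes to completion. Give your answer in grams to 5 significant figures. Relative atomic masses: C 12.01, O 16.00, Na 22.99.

M(C) = 12.01 g/mol.
M(Na2CO3) = 2(22.99) + 12.01 + 3(16.00) = 105.99 g/mol.
n(C) = 263.69 / 12.01 = 21.9559 mol.
Reaction (1): C→CO ratio 2:2 ⇒ n(CO) = 21.9559 mol.
Reaction (2): CO→CO2 ratio 2:2 ⇒ n(CO2) = 21.9559 mol.
Reaction (3): CO2→Na2CO3 ratio 1:1 ⇒ n(Na2CO3) = 21.9559 mol.
Mass of Na2CO3 = 21.9559 × 105.99 = 2327.10 g.

2327.1 g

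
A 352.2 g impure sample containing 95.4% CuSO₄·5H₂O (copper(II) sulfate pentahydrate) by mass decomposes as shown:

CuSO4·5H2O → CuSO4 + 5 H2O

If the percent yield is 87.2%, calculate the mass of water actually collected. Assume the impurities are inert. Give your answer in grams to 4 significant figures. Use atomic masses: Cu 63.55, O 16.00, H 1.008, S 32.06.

105.7 g

Pure CuSO4·5H2O available = 352.2 g × 0.954 = 336.00 g.
M(CuSO4·5H2O) = 63.55 + 32.06 + 9(16.00) + 10(1.008) = 249.69 g/mol.
M(H2O) = 2(1.008) + 16.00 = 18.016 g/mol.
n(CuSO4·5H2O) = 336.00 g / 249.69 g/mol = 1.3457 mol.
From the equation the CuSO4·5H2O:H2O mole ratio is 1:5, so n(H2O) = 1.3457 × 5/1 = 6.7283 mol.
Mass of H2O = 6.7283 mol × 18.016 g/mol = 121.22 g.
Actual mass collected = 121.22 g × 0.872 = 105.70 g.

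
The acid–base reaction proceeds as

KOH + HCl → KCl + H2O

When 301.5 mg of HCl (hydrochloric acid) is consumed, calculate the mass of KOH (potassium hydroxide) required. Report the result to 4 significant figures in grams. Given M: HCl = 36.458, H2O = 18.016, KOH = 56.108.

0.4640 g

Convert: 301.5 mg = 0.30150 g.
n(HCl) = 0.30150 g / 36.458 g/mol = 0.0082698 mol.
From the equation the HCl:KOH mole ratio is 1:1, so n(KOH) = 0.0082698 × 1/1 = 0.0082698 mol.
Mass of KOH = 0.0082698 mol × 56.108 g/mol = 0.46400 g.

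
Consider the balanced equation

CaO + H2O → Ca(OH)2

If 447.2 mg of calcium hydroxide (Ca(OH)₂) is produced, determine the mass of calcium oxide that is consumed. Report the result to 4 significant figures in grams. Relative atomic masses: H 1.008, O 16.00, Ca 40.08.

M(Ca(OH)2) = 40.08 + 2(16.00) + 2(1.008) = 74.096 g/mol.
M(CaO) = 40.08 + 16.00 = 56.08 g/mol.
Convert: 447.2 mg = 0.44720 g.
n(Ca(OH)2) = 0.44720 g / 74.096 g/mol = 0.0060354 mol.
From the equation the Ca(OH)2:CaO mole ratio is 1:1, so n(CaO) = 0.0060354 × 1/1 = 0.0060354 mol.
Mass of CaO = 0.0060354 mol × 56.08 g/mol = 0.33847 g.

0.3385 g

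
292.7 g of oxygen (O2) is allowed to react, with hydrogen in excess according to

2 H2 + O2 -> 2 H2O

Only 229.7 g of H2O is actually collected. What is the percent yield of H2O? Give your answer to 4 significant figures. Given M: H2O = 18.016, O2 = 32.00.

69.69 %

n(O2) = 292.70 g / 32.00 g/mol = 9.1469 mol.
From the equation the O2:H2O mole ratio is 1:2, so n(H2O) = 9.1469 × 2/1 = 18.294 mol.
Mass of H2O = 18.294 mol × 18.016 g/mol = 329.58 g.
This is the theoretical yield. Percent yield = 229.7 g / 329.58 g × 100% = 69.695%.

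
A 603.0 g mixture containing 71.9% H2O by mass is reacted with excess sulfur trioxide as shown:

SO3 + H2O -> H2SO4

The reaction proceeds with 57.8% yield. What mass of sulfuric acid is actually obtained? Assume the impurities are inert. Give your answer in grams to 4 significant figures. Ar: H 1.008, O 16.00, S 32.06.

Pure H2O available = 603.0 g × 0.719 = 433.56 g.
M(H2O) = 2(1.008) + 16.00 = 18.016 g/mol.
M(H2SO4) = 2(1.008) + 32.06 + 4(16.00) = 98.076 g/mol.
n(H2O) = 433.56 g / 18.016 g/mol = 24.065 mol.
From the equation the H2O:H2SO4 mole ratio is 1:1, so n(H2SO4) = 24.065 × 1/1 = 24.065 mol.
Mass of H2SO4 = 24.065 mol × 98.076 g/mol = 2360.2 g.
Actual mass collected = 2360.2 g × 0.578 = 1364.2 g.

1364 g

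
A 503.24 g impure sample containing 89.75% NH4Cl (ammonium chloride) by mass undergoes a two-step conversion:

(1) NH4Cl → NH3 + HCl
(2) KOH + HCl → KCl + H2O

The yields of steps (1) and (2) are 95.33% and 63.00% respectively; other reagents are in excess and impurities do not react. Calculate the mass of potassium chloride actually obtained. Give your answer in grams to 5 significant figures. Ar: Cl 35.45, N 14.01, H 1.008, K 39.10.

378.04 g

Pure NH4Cl = 503.24 × 0.8975 = 451.658 g.
M(NH4Cl) = 14.01 + 4(1.008) + 35.45 = 53.492 g/mol.
M(KCl) = 39.10 + 35.45 = 74.55 g/mol.
n(NH4Cl) = 451.658 / 53.492 = 8.44347 mol.
Step 1 (NH4Cl:HCl = 1:1): theoretical n(HCl) = 8.44347 mol; at 95.33% yield, n(HCl) = 8.04916 mol.
Step 2 (HCl:KCl = 1:1): theoretical n(KCl) = 8.04916 mol, so theoretical mass = 8.04916 × 74.55 = 600.065 g.
At 63.00% yield, actual mass of KCl = 600.065 × 0.6300 = 378.041 g.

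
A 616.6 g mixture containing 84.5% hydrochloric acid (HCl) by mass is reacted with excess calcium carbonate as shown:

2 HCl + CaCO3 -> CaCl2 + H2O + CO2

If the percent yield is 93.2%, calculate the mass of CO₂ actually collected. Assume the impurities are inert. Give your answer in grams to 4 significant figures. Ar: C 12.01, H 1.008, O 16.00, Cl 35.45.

Pure HCl available = 616.6 g × 0.845 = 521.03 g.
M(HCl) = 1.008 + 35.45 = 36.458 g/mol.
M(CO2) = 12.01 + 2(16.00) = 44.01 g/mol.
n(HCl) = 521.03 g / 36.458 g/mol = 14.291 mol.
From the equation the HCl:CO2 mole ratio is 2:1, so n(CO2) = 14.291 × 1/2 = 7.1456 mol.
Mass of CO2 = 7.1456 mol × 44.01 g/mol = 314.48 g.
Actual mass collected = 314.48 g × 0.932 = 293.09 g.

293.1 g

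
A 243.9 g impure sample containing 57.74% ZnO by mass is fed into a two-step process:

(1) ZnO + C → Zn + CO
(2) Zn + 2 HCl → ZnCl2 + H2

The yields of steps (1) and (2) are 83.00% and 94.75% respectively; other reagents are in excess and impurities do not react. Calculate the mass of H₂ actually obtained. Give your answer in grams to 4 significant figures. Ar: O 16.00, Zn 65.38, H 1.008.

2.744 g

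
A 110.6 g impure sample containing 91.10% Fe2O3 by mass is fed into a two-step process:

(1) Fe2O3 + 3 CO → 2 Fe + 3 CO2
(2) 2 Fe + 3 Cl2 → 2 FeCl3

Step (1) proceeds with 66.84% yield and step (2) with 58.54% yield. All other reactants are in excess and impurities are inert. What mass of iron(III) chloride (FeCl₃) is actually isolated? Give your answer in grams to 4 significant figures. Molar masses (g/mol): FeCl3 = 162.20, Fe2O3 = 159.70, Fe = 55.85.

Pure Fe2O3 = 110.6 × 0.9110 = 100.76 g.
n(Fe2O3) = 100.76 / 159.70 = 0.63091 mol.
Step 1 (Fe2O3:Fe = 1:2): theoretical n(Fe) = 1.2618 mol; at 66.84% yield, n(Fe) = 0.84340 mol.
Step 2 (Fe:FeCl3 = 2:2): theoretical n(FeCl3) = 0.84340 mol, so theoretical mass = 0.84340 × 162.20 = 136.80 g.
At 58.54% yield, actual mass of FeCl3 = 136.80 × 0.5854 = 80.083 g.

80.08 g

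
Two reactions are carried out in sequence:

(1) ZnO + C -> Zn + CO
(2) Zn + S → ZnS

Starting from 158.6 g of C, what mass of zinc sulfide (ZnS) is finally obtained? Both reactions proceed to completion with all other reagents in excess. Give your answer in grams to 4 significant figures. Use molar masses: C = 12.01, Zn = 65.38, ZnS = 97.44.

1287 g

n(C) = 158.60 / 12.01 = 13.206 mol.
Step 1 gives a 1:1 ratio of C to Zn, so n(Zn) = 13.206 mol.
In step 2 the Zn:ZnS ratio is 1:1, so n(ZnS) = 13.206 mol.
Mass of ZnS = 13.206 × 97.44 = 1286.8 g.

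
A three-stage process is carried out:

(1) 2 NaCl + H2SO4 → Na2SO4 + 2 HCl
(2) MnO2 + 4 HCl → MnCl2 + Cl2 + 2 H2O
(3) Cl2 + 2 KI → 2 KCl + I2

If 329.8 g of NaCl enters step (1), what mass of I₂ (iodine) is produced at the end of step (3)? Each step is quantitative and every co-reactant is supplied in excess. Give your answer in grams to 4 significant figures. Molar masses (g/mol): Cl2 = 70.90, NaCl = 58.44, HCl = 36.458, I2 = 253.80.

n(NaCl) = 329.8 / 58.44 = 5.6434 mol.
Reaction (1): NaCl→HCl ratio 2:2 ⇒ n(HCl) = 5.6434 mol.
Reaction (2): HCl→Cl2 ratio 4:1 ⇒ n(Cl2) = 1.4108 mol.
Reaction (3): Cl2→I2 ratio 1:1 ⇒ n(I2) = 1.4108 mol.
Mass of I2 = 1.4108 × 253.80 = 358.07 g.

358.1 g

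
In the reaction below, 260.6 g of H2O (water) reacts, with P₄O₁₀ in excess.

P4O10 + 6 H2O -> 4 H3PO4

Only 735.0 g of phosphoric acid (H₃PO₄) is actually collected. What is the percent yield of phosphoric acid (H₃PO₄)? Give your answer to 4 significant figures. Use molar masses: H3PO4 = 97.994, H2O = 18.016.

77.78 %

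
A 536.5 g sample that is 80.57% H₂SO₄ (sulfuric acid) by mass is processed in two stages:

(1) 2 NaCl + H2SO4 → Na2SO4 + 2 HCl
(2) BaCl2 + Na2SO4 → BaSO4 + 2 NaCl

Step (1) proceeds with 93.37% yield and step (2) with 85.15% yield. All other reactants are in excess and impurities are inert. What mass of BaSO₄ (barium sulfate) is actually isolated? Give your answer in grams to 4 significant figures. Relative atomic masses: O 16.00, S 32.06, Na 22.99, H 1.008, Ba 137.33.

817.8 g

Pure H2SO4 = 536.5 × 0.8057 = 432.26 g.
M(H2SO4) = 2(1.008) + 32.06 + 4(16.00) = 98.076 g/mol.
M(BaSO4) = 137.33 + 32.06 + 4(16.00) = 233.39 g/mol.
n(H2SO4) = 432.26 / 98.076 = 4.4074 mol.
Step 1 (H2SO4:Na2SO4 = 1:1): theoretical n(Na2SO4) = 4.4074 mol; at 93.37% yield, n(Na2SO4) = 4.1152 mol.
Step 2 (Na2SO4:BaSO4 = 1:1): theoretical n(BaSO4) = 4.1152 mol, so theoretical mass = 4.1152 × 233.39 = 960.44 g.
At 85.15% yield, actual mass of BaSO4 = 960.44 × 0.8515 = 817.81 g.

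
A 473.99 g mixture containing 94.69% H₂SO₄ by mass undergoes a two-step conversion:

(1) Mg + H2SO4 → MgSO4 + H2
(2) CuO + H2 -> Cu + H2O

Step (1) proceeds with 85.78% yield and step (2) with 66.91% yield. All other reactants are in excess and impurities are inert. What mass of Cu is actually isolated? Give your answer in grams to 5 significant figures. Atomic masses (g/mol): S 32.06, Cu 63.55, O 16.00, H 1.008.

Pure H2SO4 = 473.99 × 0.9469 = 448.821 g.
M(H2SO4) = 2(1.008) + 32.06 + 4(16.00) = 98.076 g/mol.
M(Cu) = 63.55 g/mol.
n(H2SO4) = 448.821 / 98.076 = 4.57626 mol.
Step 1 (H2SO4:H2 = 1:1): theoretical n(H2) = 4.57626 mol; at 85.78% yield, n(H2) = 3.92551 mol.
Step 2 (H2:Cu = 1:1): theoretical n(Cu) = 3.92551 mol, so theoretical mass = 3.92551 × 63.55 = 249.466 g.
At 66.91% yield, actual mass of Cu = 249.466 × 0.6691 = 166.918 g.

166.92 g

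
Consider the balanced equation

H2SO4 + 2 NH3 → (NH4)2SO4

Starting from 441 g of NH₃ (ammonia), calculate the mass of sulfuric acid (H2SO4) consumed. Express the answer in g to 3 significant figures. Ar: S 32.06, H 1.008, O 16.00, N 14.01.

M(NH3) = 14.01 + 3(1.008) = 17.034 g/mol.
M(H2SO4) = 2(1.008) + 32.06 + 4(16.00) = 98.076 g/mol.
n(NH3) = 441.0 g / 17.034 g/mol = 25.89 mol.
From the equation the NH3:H2SO4 mole ratio is 2:1, so n(H2SO4) = 25.89 × 1/2 = 12.94 mol.
Mass of H2SO4 = 12.94 mol × 98.076 g/mol = 1270 g.

1270 g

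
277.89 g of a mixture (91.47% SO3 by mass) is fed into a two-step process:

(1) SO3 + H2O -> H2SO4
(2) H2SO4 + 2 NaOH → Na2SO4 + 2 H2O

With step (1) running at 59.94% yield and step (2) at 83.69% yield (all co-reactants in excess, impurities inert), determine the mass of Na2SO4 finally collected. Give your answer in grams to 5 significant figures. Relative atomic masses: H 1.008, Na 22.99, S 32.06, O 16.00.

Pure SO3 = 277.89 × 0.9147 = 254.186 g.
M(SO3) = 32.06 + 3(16.00) = 80.06 g/mol.
M(Na2SO4) = 2(22.99) + 32.06 + 4(16.00) = 142.04 g/mol.
n(SO3) = 254.186 / 80.06 = 3.17494 mol.
Step 1 (SO3:H2SO4 = 1:1): theoretical n(H2SO4) = 3.17494 mol; at 59.94% yield, n(H2SO4) = 1.90306 mol.
Step 2 (H2SO4:Na2SO4 = 1:1): theoretical n(Na2SO4) = 1.90306 mol, so theoretical mass = 1.90306 × 142.04 = 270.311 g.
At 83.69% yield, actual mass of Na2SO4 = 270.311 × 0.8369 = 226.223 g.

226.22 g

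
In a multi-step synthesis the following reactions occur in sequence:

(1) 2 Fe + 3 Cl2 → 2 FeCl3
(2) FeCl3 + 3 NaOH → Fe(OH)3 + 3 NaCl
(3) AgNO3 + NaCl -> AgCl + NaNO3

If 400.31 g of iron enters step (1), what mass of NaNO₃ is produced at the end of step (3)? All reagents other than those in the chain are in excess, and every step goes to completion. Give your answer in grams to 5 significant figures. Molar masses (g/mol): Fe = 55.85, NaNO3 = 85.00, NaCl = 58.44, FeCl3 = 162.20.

1827.7 g

n(Fe) = 400.31 / 55.85 = 7.16759 mol.
Reaction (1): Fe→FeCl3 ratio 2:2 ⇒ n(FeCl3) = 7.16759 mol.
Reaction (2): FeCl3→NaCl ratio 1:3 ⇒ n(NaCl) = 21.5028 mol.
Reaction (3): NaCl→NaNO3 ratio 1:1 ⇒ n(NaNO3) = 21.5028 mol.
Mass of NaNO3 = 21.5028 × 85.00 = 1827.74 g.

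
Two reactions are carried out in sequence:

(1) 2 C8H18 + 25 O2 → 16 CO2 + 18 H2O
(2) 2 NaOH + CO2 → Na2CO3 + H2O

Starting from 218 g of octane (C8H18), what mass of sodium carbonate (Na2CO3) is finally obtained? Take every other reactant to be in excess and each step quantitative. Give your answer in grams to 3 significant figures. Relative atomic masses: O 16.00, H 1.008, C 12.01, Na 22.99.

1620 g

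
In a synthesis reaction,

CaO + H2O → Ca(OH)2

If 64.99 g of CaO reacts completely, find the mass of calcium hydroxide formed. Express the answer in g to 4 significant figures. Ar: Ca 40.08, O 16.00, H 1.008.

85.87 g

M(CaO) = 40.08 + 16.00 = 56.08 g/mol.
M(Ca(OH)2) = 40.08 + 2(16.00) + 2(1.008) = 74.096 g/mol.
n(CaO) = 64.990 g / 56.08 g/mol = 1.1589 mol.
From the equation the CaO:Ca(OH)2 mole ratio is 1:1, so n(Ca(OH)2) = 1.1589 × 1/1 = 1.1589 mol.
Mass of Ca(OH)2 = 1.1589 mol × 74.096 g/mol = 85.868 g.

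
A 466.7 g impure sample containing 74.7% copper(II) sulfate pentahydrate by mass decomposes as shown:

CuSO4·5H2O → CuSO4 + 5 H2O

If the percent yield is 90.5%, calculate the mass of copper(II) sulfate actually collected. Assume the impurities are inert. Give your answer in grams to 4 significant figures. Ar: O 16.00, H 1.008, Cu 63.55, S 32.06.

201.7 g

Pure CuSO4·5H2O available = 466.7 g × 0.747 = 348.62 g.
M(CuSO4·5H2O) = 63.55 + 32.06 + 9(16.00) + 10(1.008) = 249.69 g/mol.
M(CuSO4) = 63.55 + 32.06 + 4(16.00) = 159.61 g/mol.
n(CuSO4·5H2O) = 348.62 g / 249.69 g/mol = 1.3962 mol.
From the equation the CuSO4·5H2O:CuSO4 mole ratio is 1:1, so n(CuSO4) = 1.3962 × 1/1 = 1.3962 mol.
Mass of CuSO4 = 1.3962 mol × 159.61 g/mol = 222.85 g.
Actual mass collected = 222.85 g × 0.905 = 201.68 g.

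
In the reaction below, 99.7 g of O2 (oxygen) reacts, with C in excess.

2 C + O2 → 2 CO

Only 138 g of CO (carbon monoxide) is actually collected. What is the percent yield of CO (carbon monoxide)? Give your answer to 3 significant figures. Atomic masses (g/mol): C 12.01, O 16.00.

79.1 %

M(O2) = 2(16.00) = 32.00 g/mol.
M(CO) = 12.01 + 16.00 = 28.01 g/mol.
n(O2) = 99.70 g / 32.00 g/mol = 3.116 mol.
From the equation the O2:CO mole ratio is 1:2, so n(CO) = 3.116 × 2/1 = 6.231 mol.
Mass of CO = 6.231 mol × 28.01 g/mol = 174.5 g.
This is the theoretical yield. Percent yield = 138 g / 174.5 g × 100% = 79.07%.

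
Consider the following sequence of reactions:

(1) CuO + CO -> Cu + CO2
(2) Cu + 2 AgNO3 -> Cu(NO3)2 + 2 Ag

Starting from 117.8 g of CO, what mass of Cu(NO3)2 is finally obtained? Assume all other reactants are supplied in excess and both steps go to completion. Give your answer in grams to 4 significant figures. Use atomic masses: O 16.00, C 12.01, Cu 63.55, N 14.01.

M(CO) = 12.01 + 16.00 = 28.01 g/mol.
M(Cu(NO3)2) = 63.55 + 2(14.01) + 6(16.00) = 187.57 g/mol.
n(CO) = 117.80 / 28.01 = 4.2056 mol.
Step 1 gives a 1:1 ratio of CO to Cu, so n(Cu) = 4.2056 mol.
In step 2 the Cu:Cu(NO3)2 ratio is 1:1, so n(Cu(NO3)2) = 4.2056 mol.
Mass of Cu(NO3)2 = 4.2056 × 187.57 = 788.85 g.

788.9 g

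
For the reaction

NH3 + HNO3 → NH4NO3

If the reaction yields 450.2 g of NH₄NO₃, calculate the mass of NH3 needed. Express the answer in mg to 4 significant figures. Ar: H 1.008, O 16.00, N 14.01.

M(NH4NO3) = 2(14.01) + 4(1.008) + 3(16.00) = 80.052 g/mol.
M(NH3) = 14.01 + 3(1.008) = 17.034 g/mol.
n(NH4NO3) = 450.20 g / 80.052 g/mol = 5.6238 mol.
From the equation the NH4NO3:NH3 mole ratio is 1:1, so n(NH3) = 5.6238 × 1/1 = 5.6238 mol.
Mass of NH3 = 5.6238 mol × 17.034 g/mol = 95.797 g.
Converting to mg: 95.797 g = 95800 mg.

95800 mg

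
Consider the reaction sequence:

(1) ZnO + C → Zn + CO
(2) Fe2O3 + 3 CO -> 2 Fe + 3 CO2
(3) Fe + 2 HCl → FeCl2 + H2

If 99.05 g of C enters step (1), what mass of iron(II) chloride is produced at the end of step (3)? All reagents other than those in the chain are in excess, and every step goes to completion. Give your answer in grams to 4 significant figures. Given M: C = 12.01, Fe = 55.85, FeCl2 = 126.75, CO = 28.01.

n(C) = 99.05 / 12.01 = 8.2473 mol.
Reaction (1): C→CO ratio 1:1 ⇒ n(CO) = 8.2473 mol.
Reaction (2): CO→Fe ratio 3:2 ⇒ n(Fe) = 5.4982 mol.
Reaction (3): Fe→FeCl2 ratio 1:1 ⇒ n(FeCl2) = 5.4982 mol.
Mass of FeCl2 = 5.4982 × 126.75 = 696.90 g.

696.9 g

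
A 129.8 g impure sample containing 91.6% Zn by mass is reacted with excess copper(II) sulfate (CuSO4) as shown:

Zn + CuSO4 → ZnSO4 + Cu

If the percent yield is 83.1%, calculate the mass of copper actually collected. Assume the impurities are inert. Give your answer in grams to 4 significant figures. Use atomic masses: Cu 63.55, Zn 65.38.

Pure Zn available = 129.8 g × 0.916 = 118.90 g.
M(Zn) = 65.38 g/mol.
M(Cu) = 63.55 g/mol.
n(Zn) = 118.90 g / 65.38 g/mol = 1.8186 mol.
From the equation the Zn:Cu mole ratio is 1:1, so n(Cu) = 1.8186 × 1/1 = 1.8186 mol.
Mass of Cu = 1.8186 mol × 63.55 g/mol = 115.57 g.
Actual mass collected = 115.57 g × 0.831 = 96.038 g.

96.04 g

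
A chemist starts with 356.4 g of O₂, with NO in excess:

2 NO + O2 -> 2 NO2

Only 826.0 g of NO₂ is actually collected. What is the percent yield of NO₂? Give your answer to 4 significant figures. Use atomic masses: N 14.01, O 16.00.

80.60 %

M(O2) = 2(16.00) = 32.00 g/mol.
M(NO2) = 14.01 + 2(16.00) = 46.01 g/mol.
n(O2) = 356.40 g / 32.00 g/mol = 11.137 mol.
From the equation the O2:NO2 mole ratio is 1:2, so n(NO2) = 11.137 × 2/1 = 22.275 mol.
Mass of NO2 = 22.275 mol × 46.01 g/mol = 1024.9 g.
This is the theoretical yield. Percent yield = 826.0 g / 1024.9 g × 100% = 80.595%.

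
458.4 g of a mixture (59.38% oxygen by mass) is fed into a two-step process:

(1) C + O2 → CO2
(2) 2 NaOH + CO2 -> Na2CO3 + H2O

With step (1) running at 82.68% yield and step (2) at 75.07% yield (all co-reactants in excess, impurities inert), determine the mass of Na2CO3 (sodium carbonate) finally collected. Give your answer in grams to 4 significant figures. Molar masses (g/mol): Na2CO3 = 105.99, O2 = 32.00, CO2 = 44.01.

559.6 g

Pure O2 = 458.4 × 0.5938 = 272.20 g.
n(O2) = 272.20 / 32.00 = 8.5062 mol.
Step 1 (O2:CO2 = 1:1): theoretical n(CO2) = 8.5062 mol; at 82.68% yield, n(CO2) = 7.0329 mol.
Step 2 (CO2:Na2CO3 = 1:1): theoretical n(Na2CO3) = 7.0329 mol, so theoretical mass = 7.0329 × 105.99 = 745.42 g.
At 75.07% yield, actual mass of Na2CO3 = 745.42 × 0.7507 = 559.59 g.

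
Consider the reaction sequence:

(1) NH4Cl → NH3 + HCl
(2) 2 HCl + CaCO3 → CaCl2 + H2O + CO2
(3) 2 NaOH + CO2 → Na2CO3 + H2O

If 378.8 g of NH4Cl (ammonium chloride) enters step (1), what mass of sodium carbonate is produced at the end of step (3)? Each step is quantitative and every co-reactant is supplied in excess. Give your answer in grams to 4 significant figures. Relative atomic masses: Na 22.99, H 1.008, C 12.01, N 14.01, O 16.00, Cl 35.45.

M(NH4Cl) = 14.01 + 4(1.008) + 35.45 = 53.492 g/mol.
M(Na2CO3) = 2(22.99) + 12.01 + 3(16.00) = 105.99 g/mol.
n(NH4Cl) = 378.8 / 53.492 = 7.0814 mol.
Reaction (1): NH4Cl→HCl ratio 1:1 ⇒ n(HCl) = 7.0814 mol.
Reaction (2): HCl→CO2 ratio 2:1 ⇒ n(CO2) = 3.5407 mol.
Reaction (3): CO2→Na2CO3 ratio 1:1 ⇒ n(Na2CO3) = 3.5407 mol.
Mass of Na2CO3 = 3.5407 × 105.99 = 375.28 g.

375.3 g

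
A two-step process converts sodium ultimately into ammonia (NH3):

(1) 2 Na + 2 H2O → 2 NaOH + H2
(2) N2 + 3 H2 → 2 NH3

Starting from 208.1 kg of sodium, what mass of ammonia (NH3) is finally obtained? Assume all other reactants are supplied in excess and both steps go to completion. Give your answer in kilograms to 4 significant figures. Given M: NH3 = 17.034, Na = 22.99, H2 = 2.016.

51.40 kg

208.1 kg = 208100 g.
n(Na) = 208100 / 22.99 = 9051.8 mol.
Step 1 gives a 2:1 ratio of Na to H2, so n(H2) = 4525.9 mol.
In step 2 the H2:NH3 ratio is 3:2, so n(NH3) = 3017.3 mol.
Mass of NH3 = 3017.3 × 17.034 = 51396 g = 51.40 kg.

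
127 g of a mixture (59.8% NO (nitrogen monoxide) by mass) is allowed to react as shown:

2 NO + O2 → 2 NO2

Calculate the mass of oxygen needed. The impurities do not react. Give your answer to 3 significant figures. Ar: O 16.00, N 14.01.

Mass of pure NO = 127 g × 0.598 = 75.95 g.
M(NO) = 14.01 + 16.00 = 30.01 g/mol.
M(O2) = 2(16.00) = 32.00 g/mol.
n(NO) = 75.95 g / 30.01 g/mol = 2.531 mol.
From the equation the NO:O2 mole ratio is 2:1, so n(O2) = 2.531 × 1/2 = 1.265 mol.
Mass of O2 = 1.265 mol × 32.00 g/mol = 40.49 g.

40.5 g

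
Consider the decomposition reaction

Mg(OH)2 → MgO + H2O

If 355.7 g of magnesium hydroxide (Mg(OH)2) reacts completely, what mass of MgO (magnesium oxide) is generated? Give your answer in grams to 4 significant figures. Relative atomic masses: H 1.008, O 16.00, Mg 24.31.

M(Mg(OH)2) = 24.31 + 2(16.00) + 2(1.008) = 58.326 g/mol.
M(MgO) = 24.31 + 16.00 = 40.31 g/mol.
n(Mg(OH)2) = 355.70 g / 58.326 g/mol = 6.0985 mol.
From the equation the Mg(OH)2:MgO mole ratio is 1:1, so n(MgO) = 6.0985 × 1/1 = 6.0985 mol.
Mass of MgO = 6.0985 mol × 40.31 g/mol = 245.83 g.

245.8 g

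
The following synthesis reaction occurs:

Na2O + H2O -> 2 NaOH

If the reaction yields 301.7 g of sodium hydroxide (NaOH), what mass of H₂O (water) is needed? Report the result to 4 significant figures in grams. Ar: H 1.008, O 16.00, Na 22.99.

M(NaOH) = 22.99 + 16.00 + 1.008 = 39.998 g/mol.
M(H2O) = 2(1.008) + 16.00 = 18.016 g/mol.
n(NaOH) = 301.70 g / 39.998 g/mol = 7.5429 mol.
From the equation the NaOH:H2O mole ratio is 2:1, so n(H2O) = 7.5429 × 1/2 = 3.7714 mol.
Mass of H2O = 3.7714 mol × 18.016 g/mol = 67.946 g.

67.95 g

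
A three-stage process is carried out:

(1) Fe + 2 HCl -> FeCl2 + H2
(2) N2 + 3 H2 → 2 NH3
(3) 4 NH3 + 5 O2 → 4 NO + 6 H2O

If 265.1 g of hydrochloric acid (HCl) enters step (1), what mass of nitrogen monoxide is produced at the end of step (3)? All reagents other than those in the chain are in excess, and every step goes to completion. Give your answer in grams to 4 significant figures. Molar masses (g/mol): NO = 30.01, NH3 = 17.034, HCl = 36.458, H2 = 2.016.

n(HCl) = 265.1 / 36.458 = 7.2714 mol.
Reaction (1): HCl→H2 ratio 2:1 ⇒ n(H2) = 3.6357 mol.
Reaction (2): H2→NH3 ratio 3:2 ⇒ n(NH3) = 2.4238 mol.
Reaction (3): NH3→NO ratio 4:4 ⇒ n(NO) = 2.4238 mol.
Mass of NO = 2.4238 × 30.01 = 72.738 g.

72.74 g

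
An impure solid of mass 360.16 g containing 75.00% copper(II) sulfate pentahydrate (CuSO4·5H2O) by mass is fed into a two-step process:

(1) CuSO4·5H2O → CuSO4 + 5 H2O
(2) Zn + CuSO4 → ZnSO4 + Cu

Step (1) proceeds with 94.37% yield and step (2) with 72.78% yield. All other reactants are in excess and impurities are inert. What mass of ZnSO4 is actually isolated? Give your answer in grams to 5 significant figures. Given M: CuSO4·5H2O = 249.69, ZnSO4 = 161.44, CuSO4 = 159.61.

119.95 g

Pure CuSO4·5H2O = 360.16 × 0.7500 = 270.120 g.
n(CuSO4·5H2O) = 270.120 / 249.69 = 1.08182 mol.
Step 1 (CuSO4·5H2O:CuSO4 = 1:1): theoretical n(CuSO4) = 1.08182 mol; at 94.37% yield, n(CuSO4) = 1.02091 mol.
Step 2 (CuSO4:ZnSO4 = 1:1): theoretical n(ZnSO4) = 1.02091 mol, so theoretical mass = 1.02091 × 161.44 = 164.817 g.
At 72.78% yield, actual mass of ZnSO4 = 164.817 × 0.7278 = 119.953 g.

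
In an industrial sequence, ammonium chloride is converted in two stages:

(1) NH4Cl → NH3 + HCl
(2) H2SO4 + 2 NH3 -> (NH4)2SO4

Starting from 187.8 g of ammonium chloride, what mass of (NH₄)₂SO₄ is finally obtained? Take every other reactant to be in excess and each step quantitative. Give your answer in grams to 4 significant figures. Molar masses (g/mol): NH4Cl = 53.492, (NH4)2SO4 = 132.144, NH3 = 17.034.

n(NH4Cl) = 187.80 / 53.492 = 3.5108 mol.
Step 1 gives a 1:1 ratio of NH4Cl to NH3, so n(NH3) = 3.5108 mol.
In step 2 the NH3:(NH4)2SO4 ratio is 2:1, so n((NH4)2SO4) = 1.7554 mol.
Mass of (NH4)2SO4 = 1.7554 × 132.144 = 231.97 g.

232.0 g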